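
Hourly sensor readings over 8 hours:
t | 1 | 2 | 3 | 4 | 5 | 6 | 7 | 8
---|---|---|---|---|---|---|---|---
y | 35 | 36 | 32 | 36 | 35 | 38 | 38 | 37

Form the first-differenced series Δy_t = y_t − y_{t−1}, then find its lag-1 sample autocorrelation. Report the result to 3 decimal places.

First differences Δy: 1, -4, 4, -1, 3, 0, -1
Mean of differences = 0.2857
Numerator Σ(Δy_t−Δȳ)(Δy_{t+1}−Δȳ) = -27.6531
Denominator Σ(Δy_t−Δȳ)² = 43.4286
r_1(Δy) = -27.6531 / 43.4286 = -0.637

-0.637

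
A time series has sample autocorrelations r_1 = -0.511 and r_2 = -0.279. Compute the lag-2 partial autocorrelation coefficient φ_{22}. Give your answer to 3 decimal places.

φ_{22} = (r_2 − r_1²) / (1 − r_1²)
r_1² = (-0.511)² = 0.261121
Numerator = -0.279 − 0.2611 = -0.5401; denominator = 1 − 0.2611 = 0.7389
φ_{22} = -0.5401 / 0.7389 = -0.731

-0.731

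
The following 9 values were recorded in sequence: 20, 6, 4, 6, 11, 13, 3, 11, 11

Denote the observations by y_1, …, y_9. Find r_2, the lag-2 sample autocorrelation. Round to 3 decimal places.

Mean ȳ = (20 + 6 + 4 + 6 + 11 + 13 + 3 + 11 + 11)/9 = 9.4444
Numerator Σ_{t=1}^{7}(y_t−ȳ)(y_{t+2}−ȳ) = -80.8395
Denominator Σ(y_t−ȳ)² = 226.2222
r_2 = -80.8395 / 226.2222 = -0.357

-0.357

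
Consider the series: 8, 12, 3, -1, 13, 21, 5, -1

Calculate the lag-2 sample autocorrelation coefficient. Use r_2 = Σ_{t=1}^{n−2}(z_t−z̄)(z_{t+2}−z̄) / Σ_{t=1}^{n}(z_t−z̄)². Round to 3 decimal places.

-0.764

Mean z̄ = (8 + 12 + 3 − 1 + 13 + 21 + 5 − 1)/8 = 7.5000
Deviations from mean: 0.5000, 4.5000, -4.5000, -8.5000, 5.5000, 13.5000, -2.5000, -8.5000
Σ(z_t−z̄)(z_{t+2}−z̄) = (-2.2500) + (-38.2500) + (-24.7500) + (-114.7500) + (-13.7500) + (-114.7500) = -308.5000
Denominator Σ(z_t−z̄)² = 404.0000
r_2 = -308.5000 / 404.0000 = -0.764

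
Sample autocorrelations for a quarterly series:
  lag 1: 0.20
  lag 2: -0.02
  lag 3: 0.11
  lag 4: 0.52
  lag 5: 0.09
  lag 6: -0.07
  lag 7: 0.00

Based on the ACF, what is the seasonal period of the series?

4

The largest autocorrelation is r_4 = 0.52; the remaining lags stay at or below 0.20.
The dominant spike at lag 4 indicates a seasonal period of 4.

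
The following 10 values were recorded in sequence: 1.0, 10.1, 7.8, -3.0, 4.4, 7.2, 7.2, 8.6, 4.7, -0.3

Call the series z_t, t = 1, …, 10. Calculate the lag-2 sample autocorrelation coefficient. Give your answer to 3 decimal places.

-0.511

Mean z̄ = (1.0 + 10.1 + 7.8 − 3.0 + 4.4 + 7.2 + 7.2 + 8.6 + 4.7 − 0.3)/10 = 4.7700
Numerator Σ_{t=1}^{8}(z_t−z̄)(z_{t+2}−z̄) = -84.0198
Denominator Σ(z_t−z̄)² = 164.5010
r_2 = -84.0198 / 164.5010 = -0.511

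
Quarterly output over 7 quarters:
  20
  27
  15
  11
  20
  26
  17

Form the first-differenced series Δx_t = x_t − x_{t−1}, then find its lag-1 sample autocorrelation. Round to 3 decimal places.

-0.179

First differences Δx: 7, -12, -4, 9, 6, -9
Mean of differences = -0.5000
Numerator Σ(Δx_t−Δx̄)(Δx_{t+1}−Δx̄) = -72.7500
Denominator Σ(Δx_t−Δx̄)² = 405.5000
r_1(Δx) = -72.7500 / 405.5000 = -0.179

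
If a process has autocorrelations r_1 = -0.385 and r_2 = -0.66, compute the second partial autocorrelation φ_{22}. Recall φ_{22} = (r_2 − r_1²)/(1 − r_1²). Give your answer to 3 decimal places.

φ_{22} = (r_2 − r_1²) / (1 − r_1²)
r_1² = (-0.385)² = 0.148225
Numerator = -0.66 − 0.1482 = -0.8082; denominator = 1 − 0.1482 = 0.8518
φ_{22} = -0.8082 / 0.8518 = -0.949

-0.949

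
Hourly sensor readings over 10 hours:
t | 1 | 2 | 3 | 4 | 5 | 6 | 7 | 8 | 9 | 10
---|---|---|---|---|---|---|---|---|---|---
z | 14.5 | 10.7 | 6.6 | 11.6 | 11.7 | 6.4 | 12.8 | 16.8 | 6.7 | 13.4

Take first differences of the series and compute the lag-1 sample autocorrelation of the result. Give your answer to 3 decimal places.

First differences Δz: -3.8, -4.1, 5.0, 0.1, -5.3, 6.4, 4.0, -10.1, 6.7
Mean of differences = -0.1222
Numerator Σ(Δz_t−Δz̄)(Δz_{t+1}−Δz̄) = -121.8438
Denominator Σ(Δz_t−Δz̄)² = 288.0756
r_1(Δz) = -121.8438 / 288.0756 = -0.423

-0.423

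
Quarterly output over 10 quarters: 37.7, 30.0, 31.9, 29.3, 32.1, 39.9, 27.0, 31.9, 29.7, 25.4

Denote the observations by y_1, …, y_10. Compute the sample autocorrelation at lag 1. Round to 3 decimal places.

Mean ȳ = (37.7 + 30.0 + 31.9 + 29.3 + 32.1 + 39.9 + 27.0 + 31.9 + 29.7 + 25.4)/10 = 31.4900
Numerator Σ_{t=1}^{9}(y_t−ȳ)(y_{t+1}−ȳ) = -36.4021
Denominator Σ(y_t−ȳ)² = 177.4690
r_1 = -36.4021 / 177.4690 = -0.205

-0.205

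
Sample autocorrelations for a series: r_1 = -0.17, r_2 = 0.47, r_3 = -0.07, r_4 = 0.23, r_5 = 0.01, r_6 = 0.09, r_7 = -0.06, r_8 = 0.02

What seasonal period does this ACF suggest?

The largest autocorrelation is r_2 = 0.47, with a weaker echo at lag 4 (0.23); the remaining lags stay at or below 0.09.
The dominant spike at lag 2 indicates a seasonal period of 2.

2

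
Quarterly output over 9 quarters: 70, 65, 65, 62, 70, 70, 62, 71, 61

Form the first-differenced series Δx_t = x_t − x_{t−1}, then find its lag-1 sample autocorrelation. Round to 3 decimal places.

First differences Δx: -5, 0, -3, 8, 0, -8, 9, -10
Mean of differences = -1.1250
Numerator Σ(Δx_t−Δx̄)(Δx_{t+1}−Δx̄) = -180.5156
Denominator Σ(Δx_t−Δx̄)² = 332.8750
r_1(Δx) = -180.5156 / 332.8750 = -0.542

-0.542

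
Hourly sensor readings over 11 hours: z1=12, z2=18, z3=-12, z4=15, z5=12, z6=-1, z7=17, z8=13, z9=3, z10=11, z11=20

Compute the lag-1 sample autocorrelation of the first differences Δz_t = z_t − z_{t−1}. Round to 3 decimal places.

First differences Δz: 6, -30, 27, -3, -13, 18, -4, -10, 8, 9
Mean of differences = 0.8000
Numerator Σ(Δz_t−Δz̄)(Δz_{t+1}−Δz̄) = -1301.0400
Denominator Σ(Δz_t−Δz̄)² = 2421.6000
r_1(Δz) = -1301.0400 / 2421.6000 = -0.537

-0.537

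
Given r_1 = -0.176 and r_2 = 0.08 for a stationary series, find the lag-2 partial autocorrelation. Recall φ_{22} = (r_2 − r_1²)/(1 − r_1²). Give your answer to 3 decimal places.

φ_{22} = (r_2 − r_1²) / (1 − r_1²)
r_1² = (-0.176)² = 0.030976
Numerator = 0.08 − 0.0310 = 0.0490; denominator = 1 − 0.0310 = 0.9690
φ_{22} = 0.0490 / 0.9690 = 0.051

0.051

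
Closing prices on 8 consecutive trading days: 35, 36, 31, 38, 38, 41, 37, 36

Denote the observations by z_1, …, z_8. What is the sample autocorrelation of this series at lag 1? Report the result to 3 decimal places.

0.108

Mean z̄ = (35 + 36 + 31 + 38 + 38 + 41 + 37 + 36)/8 = 36.5000
Deviations from mean: -1.5000, -0.5000, -5.5000, 1.5000, 1.5000, 4.5000, 0.5000, -0.5000
Numerator Σ_{t=1}^{7}(z_t−z̄)(z_{t+1}−z̄) = 6.2500
Denominator Σ(z_t−z̄)² = 58.0000
r_1 = 6.2500 / 58.0000 = 0.108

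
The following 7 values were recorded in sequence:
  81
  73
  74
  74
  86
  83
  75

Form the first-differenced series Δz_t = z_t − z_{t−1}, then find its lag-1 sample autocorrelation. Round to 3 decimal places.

First differences Δz: -8, 1, 0, 12, -3, -8
Mean of differences = -1.0000
Numerator Σ(Δz_t−Δz̄)(Δz_{t+1}−Δz̄) = -11.0000
Denominator Σ(Δz_t−Δz̄)² = 276.0000
r_1(Δz) = -11.0000 / 276.0000 = -0.040

-0.040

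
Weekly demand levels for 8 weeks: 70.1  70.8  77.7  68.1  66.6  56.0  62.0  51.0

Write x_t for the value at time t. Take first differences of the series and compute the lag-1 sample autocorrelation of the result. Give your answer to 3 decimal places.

First differences Δx: 0.7, 6.9, -9.6, -1.5, -10.6, 6.0, -11.0
Mean of differences = -2.7286
Numerator Σ(Δx_t−Δx̄)(Δx_{t+1}−Δx̄) = -192.1665
Denominator Σ(Δx_t−Δx̄)² = 359.7543
r_1(Δx) = -192.1665 / 359.7543 = -0.534

-0.534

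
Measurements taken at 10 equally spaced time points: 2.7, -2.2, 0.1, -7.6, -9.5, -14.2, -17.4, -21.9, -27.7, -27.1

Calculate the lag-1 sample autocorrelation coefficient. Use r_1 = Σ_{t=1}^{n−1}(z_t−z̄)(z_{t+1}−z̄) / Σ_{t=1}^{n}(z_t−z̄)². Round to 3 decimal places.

Mean z̄ = (2.7 − 2.2 + 0.1 − 7.6 − 9.5 − 14.2 − 17.4 − 21.9 − 27.7 − 27.1)/10 = -12.4800
Numerator Σ_{t=1}^{9}(z_t−z̄)(z_{t+1}−z̄) = 776.8776
Denominator Σ(z_t−z̄)² = 1088.3560
r_1 = 776.8776 / 1088.3560 = 0.714

0.714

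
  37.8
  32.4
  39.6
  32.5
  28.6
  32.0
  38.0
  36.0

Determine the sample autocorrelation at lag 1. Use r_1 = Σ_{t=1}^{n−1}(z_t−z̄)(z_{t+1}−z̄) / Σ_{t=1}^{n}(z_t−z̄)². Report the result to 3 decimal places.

-0.043

Mean z̄ = (37.8 + 32.4 + 39.6 + 32.5 + 28.6 + 32.0 + 38.0 + 36.0)/8 = 34.6125
Deviations from mean: 3.1875, -2.2125, 4.9875, -2.1125, -6.0125, -2.6125, 3.3875, 1.3875
Numerator Σ_{t=1}^{7}(z_t−z̄)(z_{t+1}−z̄) = -4.3639
Denominator Σ(z_t−z̄)² = 100.7688
r_1 = -4.3639 / 100.7688 = -0.043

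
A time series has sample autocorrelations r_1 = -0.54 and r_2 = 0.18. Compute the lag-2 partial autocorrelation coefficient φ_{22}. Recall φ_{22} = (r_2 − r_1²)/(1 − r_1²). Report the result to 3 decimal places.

φ_{22} = (r_2 − r_1²) / (1 − r_1²)
r_1² = (-0.54)² = 0.2916
Numerator = 0.18 − 0.2916 = -0.1116; denominator = 1 − 0.2916 = 0.7084
φ_{22} = -0.1116 / 0.7084 = -0.158

-0.158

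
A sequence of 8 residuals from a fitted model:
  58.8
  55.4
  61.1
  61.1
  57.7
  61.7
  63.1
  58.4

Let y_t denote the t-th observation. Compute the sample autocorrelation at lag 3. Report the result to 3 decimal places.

0.393

Mean ȳ = (58.8 + 55.4 + 61.1 + 61.1 + 57.7 + 61.7 + 63.1 + 58.4)/8 = 59.6625
Deviations from mean: -0.8625, -4.2625, 1.4375, 1.4375, -1.9625, 2.0375, 3.4375, -1.2625
Numerator Σ_{t=1}^{5}(y_t−ȳ)(y_{t+3}−ȳ) = 17.4733
Denominator Σ(y_t−ȳ)² = 44.4588
r_3 = 17.4733 / 44.4588 = 0.393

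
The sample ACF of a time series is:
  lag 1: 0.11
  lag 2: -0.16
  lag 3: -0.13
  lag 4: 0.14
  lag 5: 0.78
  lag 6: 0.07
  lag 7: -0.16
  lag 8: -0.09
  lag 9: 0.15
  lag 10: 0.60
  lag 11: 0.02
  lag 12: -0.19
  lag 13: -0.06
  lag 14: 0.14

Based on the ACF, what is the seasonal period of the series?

5

The largest autocorrelation is r_5 = 0.78, with a weaker echo at lag 10 (0.60); the remaining lags stay at or below 0.15.
The dominant spike at lag 5 indicates a seasonal period of 5.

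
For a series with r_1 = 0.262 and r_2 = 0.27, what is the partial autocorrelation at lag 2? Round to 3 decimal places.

φ_{22} = (r_2 − r_1²) / (1 − r_1²)
r_1² = (0.262)² = 0.068644
Numerator = 0.27 − 0.0686 = 0.2014; denominator = 1 − 0.0686 = 0.9314
φ_{22} = 0.2014 / 0.9314 = 0.216

0.216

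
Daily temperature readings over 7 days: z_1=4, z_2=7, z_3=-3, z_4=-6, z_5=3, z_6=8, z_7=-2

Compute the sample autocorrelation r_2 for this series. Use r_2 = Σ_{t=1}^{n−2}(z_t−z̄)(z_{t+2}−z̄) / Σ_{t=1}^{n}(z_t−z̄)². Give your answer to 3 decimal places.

Mean z̄ = (4 + 7 − 3 − 6 + 3 + 8 − 2)/7 = 1.5714
Deviations from mean: 2.4286, 5.4286, -4.5714, -7.5714, 1.4286, 6.4286, -3.5714
Numerator Σ_{t=1}^{5}(z_t−z̄)(z_{t+2}−z̄) = -112.5102
Denominator Σ(z_t−z̄)² = 169.7143
r_2 = -112.5102 / 169.7143 = -0.663

-0.663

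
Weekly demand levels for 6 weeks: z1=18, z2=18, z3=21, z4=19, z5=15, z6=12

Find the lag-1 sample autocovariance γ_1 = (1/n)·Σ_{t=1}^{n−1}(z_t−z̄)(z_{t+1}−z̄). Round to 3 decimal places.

3.023

Mean z̄ = (18 + 18 + 21 + 19 + 15 + 12)/6 = 17.1667
Deviations: 0.8333, 0.8333, 3.8333, 1.8333, -2.1667, -5.1667
Σ_{t=1}^{5}(z_t−z̄)(z_{t+1}−z̄) = 18.1389
γ_1 = 18.1389 / 6 = 3.023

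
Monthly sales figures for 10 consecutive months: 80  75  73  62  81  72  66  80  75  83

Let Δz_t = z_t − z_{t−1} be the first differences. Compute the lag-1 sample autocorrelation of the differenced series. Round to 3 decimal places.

-0.535

First differences Δz: -5, -2, -11, 19, -9, -6, 14, -5, 8
Mean of differences = 0.3333
Numerator Σ(Δz_t−Δz̄)(Δz_{t+1}−Δz̄) = -488.1111
Denominator Σ(Δz_t−Δz̄)² = 912.0000
r_1(Δz) = -488.1111 / 912.0000 = -0.535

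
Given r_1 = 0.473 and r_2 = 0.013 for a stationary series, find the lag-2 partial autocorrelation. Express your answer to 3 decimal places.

-0.271

φ_{22} = (r_2 − r_1²) / (1 − r_1²)
r_1² = (0.473)² = 0.223729
Numerator = 0.013 − 0.2237 = -0.2107; denominator = 1 − 0.2237 = 0.7763
φ_{22} = -0.2107 / 0.7763 = -0.271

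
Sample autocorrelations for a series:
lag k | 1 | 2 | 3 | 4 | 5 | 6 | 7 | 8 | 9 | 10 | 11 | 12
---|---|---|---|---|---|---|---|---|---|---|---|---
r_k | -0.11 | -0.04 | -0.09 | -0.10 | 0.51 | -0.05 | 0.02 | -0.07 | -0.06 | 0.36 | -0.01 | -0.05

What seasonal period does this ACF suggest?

The largest autocorrelation is r_5 = 0.51, with a weaker echo at lag 10 (0.36); the remaining lags stay at or below 0.02.
The dominant spike at lag 5 indicates a seasonal period of 5.

5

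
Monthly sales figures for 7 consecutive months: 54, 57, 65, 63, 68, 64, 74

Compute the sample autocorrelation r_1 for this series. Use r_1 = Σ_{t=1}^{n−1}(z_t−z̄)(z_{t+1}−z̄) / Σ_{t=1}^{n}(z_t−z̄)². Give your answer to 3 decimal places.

0.213

Mean z̄ = (54 + 57 + 65 + 63 + 68 + 64 + 74)/7 = 63.5714
Deviations from mean: -9.5714, -6.5714, 1.4286, -0.5714, 4.4286, 0.4286, 10.4286
Numerator Σ_{t=1}^{6}(z_t−z̄)(z_{t+1}−z̄) = 56.5306
Denominator Σ(z_t−z̄)² = 265.7143
r_1 = 56.5306 / 265.7143 = 0.213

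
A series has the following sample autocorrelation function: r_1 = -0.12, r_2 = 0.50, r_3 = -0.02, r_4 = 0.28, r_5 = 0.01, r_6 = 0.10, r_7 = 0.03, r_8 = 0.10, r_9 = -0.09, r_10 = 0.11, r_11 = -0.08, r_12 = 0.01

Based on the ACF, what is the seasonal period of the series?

The largest autocorrelation is r_2 = 0.50, with a weaker echo at lag 4 (0.28); the remaining lags stay at or below 0.11.
The dominant spike at lag 2 indicates a seasonal period of 2.

2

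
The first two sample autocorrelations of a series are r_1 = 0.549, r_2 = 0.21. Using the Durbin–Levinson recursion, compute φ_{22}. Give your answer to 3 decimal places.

φ_{22} = (r_2 − r_1²) / (1 − r_1²)
r_1² = (0.549)² = 0.301401
Numerator = 0.21 − 0.3014 = -0.0914; denominator = 1 − 0.3014 = 0.6986
φ_{22} = -0.0914 / 0.6986 = -0.131

-0.131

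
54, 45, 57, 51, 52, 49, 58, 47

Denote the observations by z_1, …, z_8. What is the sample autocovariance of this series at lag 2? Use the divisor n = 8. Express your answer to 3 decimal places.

4.387

Mean z̄ = (54 + 45 + 57 + 51 + 52 + 49 + 58 + 47)/8 = 51.6250
Deviations: 2.3750, -6.6250, 5.3750, -0.6250, 0.3750, -2.6250, 6.3750, -4.6250
Σ_{t=1}^{6}(z_t−z̄)(z_{t+2}−z̄) = 35.0938
γ_2 = 35.0938 / 8 = 4.387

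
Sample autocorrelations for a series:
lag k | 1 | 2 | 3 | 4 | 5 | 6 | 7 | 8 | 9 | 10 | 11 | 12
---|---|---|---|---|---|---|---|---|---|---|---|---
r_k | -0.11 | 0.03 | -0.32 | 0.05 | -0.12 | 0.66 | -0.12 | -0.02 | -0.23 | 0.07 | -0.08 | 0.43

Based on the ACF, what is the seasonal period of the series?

6

The largest autocorrelation is r_6 = 0.66, with a weaker echo at lag 12 (0.43); the remaining lags stay at or below 0.07.
The dominant spike at lag 6 indicates a seasonal period of 6.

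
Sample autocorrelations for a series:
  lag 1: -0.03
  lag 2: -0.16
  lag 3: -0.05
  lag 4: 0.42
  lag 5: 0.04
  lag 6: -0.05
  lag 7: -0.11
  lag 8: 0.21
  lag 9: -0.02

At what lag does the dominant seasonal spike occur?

The largest autocorrelation is r_4 = 0.42, with a weaker echo at lag 8 (0.21); the remaining lags stay at or below 0.04.
The dominant spike at lag 4 indicates a seasonal period of 4.

4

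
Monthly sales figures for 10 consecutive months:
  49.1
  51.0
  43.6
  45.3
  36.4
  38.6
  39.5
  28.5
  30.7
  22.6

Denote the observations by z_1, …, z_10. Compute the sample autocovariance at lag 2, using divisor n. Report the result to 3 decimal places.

Mean z̄ = (49.1 + 51.0 + 43.6 + 45.3 + 36.4 + 38.6 + 39.5 + 28.5 + 30.7 + 22.6)/10 = 38.5300
Σ_{t=1}^{8}(z_t−z̄)(z_{t+2}−z̄) = 277.1012
γ_2 = 277.1012 / 10 = 27.710

27.710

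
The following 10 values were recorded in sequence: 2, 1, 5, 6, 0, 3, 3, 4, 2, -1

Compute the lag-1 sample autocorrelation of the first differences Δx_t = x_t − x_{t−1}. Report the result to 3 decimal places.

First differences Δx: -1, 4, 1, -6, 3, 0, 1, -2, -3
Mean of differences = -0.3333
Numerator Σ(Δx_t−Δx̄)(Δx_{t+1}−Δx̄) = -19.7778
Denominator Σ(Δx_t−Δx̄)² = 76.0000
r_1(Δx) = -19.7778 / 76.0000 = -0.260

-0.260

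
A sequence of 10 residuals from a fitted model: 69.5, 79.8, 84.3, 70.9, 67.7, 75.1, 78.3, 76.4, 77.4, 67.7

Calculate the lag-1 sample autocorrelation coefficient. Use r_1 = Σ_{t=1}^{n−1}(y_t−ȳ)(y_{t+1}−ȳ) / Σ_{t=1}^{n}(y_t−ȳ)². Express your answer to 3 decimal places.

Mean ȳ = (69.5 + 79.8 + 84.3 + 70.9 + 67.7 + 75.1 + 78.3 + 76.4 + 77.4 + 67.7)/10 = 74.7100
Numerator Σ_{t=1}^{9}(y_t−ȳ)(y_{t+1}−ȳ) = 2.8869
Denominator Σ(y_t−ȳ)² = 280.9490
r_1 = 2.8869 / 280.9490 = 0.010

0.010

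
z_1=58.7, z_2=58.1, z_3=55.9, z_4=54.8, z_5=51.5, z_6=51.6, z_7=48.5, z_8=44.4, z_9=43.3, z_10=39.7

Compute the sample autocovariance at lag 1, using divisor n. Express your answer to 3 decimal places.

26.302

Mean z̄ = (58.7 + 58.1 + 55.9 + 54.8 + 51.5 + 51.6 + 48.5 + 44.4 + 43.3 + 39.7)/10 = 50.6500
Σ_{t=1}^{9}(z_t−z̄)(z_{t+1}−z̄) = 263.0225
γ_1 = 263.0225 / 10 = 26.302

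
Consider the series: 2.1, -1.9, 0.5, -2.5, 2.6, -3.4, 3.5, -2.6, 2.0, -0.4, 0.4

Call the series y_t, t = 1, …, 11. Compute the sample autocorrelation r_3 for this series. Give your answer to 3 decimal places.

-0.651

Mean ȳ = (2.1 − 1.9 + 0.5 − 2.5 + 2.6 − 3.4 + 3.5 − 2.6 + 2.0 − 0.4 + 0.4)/11 = 0.0273
Numerator Σ_{t=1}^{8}(y_t−ȳ)(y_{t+3}−ȳ) = -36.5768
Denominator Σ(y_t−ȳ)² = 56.1618
r_3 = -36.5768 / 56.1618 = -0.651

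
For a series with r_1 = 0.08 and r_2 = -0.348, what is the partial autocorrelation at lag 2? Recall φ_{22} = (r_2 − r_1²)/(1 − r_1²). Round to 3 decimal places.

-0.357

φ_{22} = (r_2 − r_1²) / (1 − r_1²)
r_1² = (0.08)² = 0.0064
Numerator = -0.348 − 0.0064 = -0.3544; denominator = 1 − 0.0064 = 0.9936
φ_{22} = -0.3544 / 0.9936 = -0.357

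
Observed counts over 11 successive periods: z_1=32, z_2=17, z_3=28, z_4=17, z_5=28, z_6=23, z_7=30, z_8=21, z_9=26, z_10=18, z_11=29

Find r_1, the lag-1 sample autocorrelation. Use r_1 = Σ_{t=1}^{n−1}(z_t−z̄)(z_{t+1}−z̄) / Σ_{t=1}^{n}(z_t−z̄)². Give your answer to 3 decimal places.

-0.702

Mean z̄ = (32 + 17 + 28 + 17 + 28 + 23 + 30 + 21 + 26 + 18 + 29)/11 = 24.4545
Numerator Σ_{t=1}^{10}(z_t−z̄)(z_{t+1}−z̄) = -212.5702
Denominator Σ(z_t−z̄)² = 302.7273
r_1 = -212.5702 / 302.7273 = -0.702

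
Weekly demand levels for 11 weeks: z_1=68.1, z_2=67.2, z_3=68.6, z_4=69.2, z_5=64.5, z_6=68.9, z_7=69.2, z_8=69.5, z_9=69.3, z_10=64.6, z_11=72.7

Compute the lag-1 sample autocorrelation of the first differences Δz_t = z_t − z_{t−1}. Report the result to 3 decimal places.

-0.450

First differences Δz: -0.9, 1.4, 0.6, -4.7, 4.4, 0.3, 0.3, -0.2, -4.7, 8.1
Mean of differences = 0.4600
Numerator Σ(Δz_t−Δz̄)(Δz_{t+1}−Δz̄) = -58.7156
Denominator Σ(Δz_t−Δz̄)² = 130.3840
r_1(Δz) = -58.7156 / 130.3840 = -0.450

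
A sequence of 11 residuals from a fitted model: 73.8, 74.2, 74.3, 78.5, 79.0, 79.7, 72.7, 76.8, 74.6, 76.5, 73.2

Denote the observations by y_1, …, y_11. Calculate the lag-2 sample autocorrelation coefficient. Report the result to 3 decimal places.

0.101

Mean ȳ = (73.8 + 74.2 + 74.3 + 78.5 + 79.0 + 79.7 + 72.7 + 76.8 + 74.6 + 76.5 + 73.2)/11 = 75.7545
Numerator Σ_{t=1}^{9}(y_t−ȳ)(y_{t+2}−ȳ) = 6.1531
Denominator Σ(y_t−ȳ)² = 60.8273
r_2 = 6.1531 / 60.8273 = 0.101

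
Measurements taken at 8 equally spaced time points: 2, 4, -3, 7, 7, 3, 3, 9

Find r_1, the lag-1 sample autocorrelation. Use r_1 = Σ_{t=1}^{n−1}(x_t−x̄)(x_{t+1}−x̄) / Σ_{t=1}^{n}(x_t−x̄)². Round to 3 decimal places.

-0.194

Mean x̄ = (2 + 4 − 3 + 7 + 7 + 3 + 3 + 9)/8 = 4.0000
Σ(x_t−x̄)(x_{t+1}−x̄) = (0.0000) + (0.0000) + (-21.0000) + (9.0000) + (-3.0000) + (1.0000) + (-5.0000) = -19.0000
Denominator Σ(x_t−x̄)² = 98.0000
r_1 = -19.0000 / 98.0000 = -0.194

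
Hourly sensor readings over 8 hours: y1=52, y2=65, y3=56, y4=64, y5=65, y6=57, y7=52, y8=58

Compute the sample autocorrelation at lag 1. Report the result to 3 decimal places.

-0.165

Mean ȳ = (52 + 65 + 56 + 64 + 65 + 57 + 52 + 58)/8 = 58.6250
Deviations from mean: -6.6250, 6.3750, -2.6250, 5.3750, 6.3750, -1.6250, -6.6250, -0.6250
Σ(y_t−ȳ)(y_{t+1}−ȳ) = (-42.2344) + (-16.7344) + (-14.1094) + (34.2656) + (-10.3594) + (10.7656) + (4.1406) = -34.2656
Denominator Σ(y_t−ȳ)² = 207.8750
r_1 = -34.2656 / 207.8750 = -0.165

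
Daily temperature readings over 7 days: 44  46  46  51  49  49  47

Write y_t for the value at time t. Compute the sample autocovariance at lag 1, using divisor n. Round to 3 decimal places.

Mean ȳ = (44 + 46 + 46 + 51 + 49 + 49 + 47)/7 = 47.4286
Deviations: -3.4286, -1.4286, -1.4286, 3.5714, 1.5714, 1.5714, -0.4286
Σ_{t=1}^{6}(y_t−ȳ)(y_{t+1}−ȳ) = 9.2449
γ_1 = 9.2449 / 7 = 1.321

1.321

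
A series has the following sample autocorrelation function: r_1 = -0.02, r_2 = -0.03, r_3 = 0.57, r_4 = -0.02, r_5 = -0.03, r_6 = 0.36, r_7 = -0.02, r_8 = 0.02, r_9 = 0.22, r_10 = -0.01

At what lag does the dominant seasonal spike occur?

The largest autocorrelation is r_3 = 0.57, with weaker echoes at lags 6 (0.36) and 9 (0.22); the remaining lags stay at or below 0.02.
The dominant spike at lag 3 indicates a seasonal period of 3.

3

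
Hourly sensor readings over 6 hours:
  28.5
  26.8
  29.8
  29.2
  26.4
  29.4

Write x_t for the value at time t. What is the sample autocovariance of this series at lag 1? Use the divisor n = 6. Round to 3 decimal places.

-0.825

Mean x̄ = (28.5 + 26.8 + 29.8 + 29.2 + 26.4 + 29.4)/6 = 28.3500
Deviations: 0.1500, -1.5500, 1.4500, 0.8500, -1.9500, 1.0500
Σ_{t=1}^{5}(x_t−x̄)(x_{t+1}−x̄) = -4.9525
γ_1 = -4.9525 / 6 = -0.825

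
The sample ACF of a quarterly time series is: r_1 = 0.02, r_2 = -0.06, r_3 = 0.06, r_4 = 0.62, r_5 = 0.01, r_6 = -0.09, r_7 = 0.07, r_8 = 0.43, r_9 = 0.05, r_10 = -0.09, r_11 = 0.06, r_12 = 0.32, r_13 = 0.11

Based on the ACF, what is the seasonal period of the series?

4

The largest autocorrelation is r_4 = 0.62, with weaker echoes at lags 8 (0.43) and 12 (0.32); the remaining lags stay at or below 0.11.
The dominant spike at lag 4 indicates a seasonal period of 4.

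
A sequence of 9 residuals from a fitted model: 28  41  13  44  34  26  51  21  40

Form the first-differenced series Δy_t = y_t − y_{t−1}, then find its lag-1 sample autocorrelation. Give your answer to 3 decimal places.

-0.749

First differences Δy: 13, -28, 31, -10, -8, 25, -30, 19
Mean of differences = 1.5000
Numerator Σ(Δy_t−Δȳ)(Δy_{t+1}−Δȳ) = -2954.2500
Denominator Σ(Δy_t−Δȳ)² = 3946.0000
r_1(Δy) = -2954.2500 / 3946.0000 = -0.749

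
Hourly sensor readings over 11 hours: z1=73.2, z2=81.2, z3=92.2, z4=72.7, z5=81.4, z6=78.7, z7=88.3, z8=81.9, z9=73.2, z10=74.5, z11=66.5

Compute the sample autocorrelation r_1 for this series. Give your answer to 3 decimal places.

Mean z̄ = (73.2 + 81.2 + 92.2 + 72.7 + 81.4 + 78.7 + 88.3 + 81.9 + 73.2 + 74.5 + 66.5)/11 = 78.5273
Numerator Σ_{t=1}^{10}(z_t−z̄)(z_{t+1}−z̄) = 12.9593
Denominator Σ(z_t−z̄)² = 560.8418
r_1 = 12.9593 / 560.8418 = 0.023

0.023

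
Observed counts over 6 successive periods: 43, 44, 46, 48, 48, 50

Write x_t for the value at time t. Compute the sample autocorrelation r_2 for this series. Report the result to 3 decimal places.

Mean x̄ = (43 + 44 + 46 + 48 + 48 + 50)/6 = 46.5000
Deviations from mean: -3.5000, -2.5000, -0.5000, 1.5000, 1.5000, 3.5000
Numerator Σ_{t=1}^{4}(x_t−x̄)(x_{t+2}−x̄) = 2.5000
Denominator Σ(x_t−x̄)² = 35.5000
r_2 = 2.5000 / 35.5000 = 0.070

0.070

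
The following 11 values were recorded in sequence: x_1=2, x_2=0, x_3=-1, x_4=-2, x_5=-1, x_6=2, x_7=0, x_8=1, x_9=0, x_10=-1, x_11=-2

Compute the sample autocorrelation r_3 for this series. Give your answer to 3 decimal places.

Mean x̄ = (2 + 0 − 1 − 2 − 1 + 2 + 0 + 1 + 0 − 1 − 2)/11 = -0.1818
Numerator Σ_{t=1}^{8}(x_t−x̄)(x_{t+3}−x̄) = -9.0992
Denominator Σ(x_t−x̄)² = 19.6364
r_3 = -9.0992 / 19.6364 = -0.463

-0.463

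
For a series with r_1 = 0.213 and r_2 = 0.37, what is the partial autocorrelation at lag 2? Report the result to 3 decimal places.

0.340

φ_{22} = (r_2 − r_1²) / (1 − r_1²)
r_1² = (0.213)² = 0.045369
Numerator = 0.37 − 0.0454 = 0.3246; denominator = 1 − 0.0454 = 0.9546
φ_{22} = 0.3246 / 0.9546 = 0.340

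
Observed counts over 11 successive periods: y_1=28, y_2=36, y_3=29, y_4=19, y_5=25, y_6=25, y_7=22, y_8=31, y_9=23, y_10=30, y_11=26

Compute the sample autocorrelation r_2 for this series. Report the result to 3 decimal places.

-0.108

Mean ȳ = (28 + 36 + 29 + 19 + 25 + 25 + 22 + 31 + 23 + 30 + 26)/11 = 26.7273
Numerator Σ_{t=1}^{9}(y_t−ȳ)(y_{t+2}−ȳ) = -24.2397
Denominator Σ(y_t−ȳ)² = 224.1818
r_2 = -24.2397 / 224.1818 = -0.108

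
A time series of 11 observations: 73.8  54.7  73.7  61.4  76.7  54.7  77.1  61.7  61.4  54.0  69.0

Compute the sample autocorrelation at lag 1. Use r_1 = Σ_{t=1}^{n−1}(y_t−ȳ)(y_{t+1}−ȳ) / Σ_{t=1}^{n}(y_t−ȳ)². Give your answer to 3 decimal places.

Mean ȳ = (73.8 + 54.7 + 73.7 + 61.4 + 76.7 + 54.7 + 77.1 + 61.7 + 61.4 + 54.0 + 69.0)/11 = 65.2909
Numerator Σ_{t=1}^{10}(y_t−ȳ)(y_{t+1}−ȳ) = -528.5719
Denominator Σ(y_t−ȳ)² = 821.4891
r_1 = -528.5719 / 821.4891 = -0.643

-0.643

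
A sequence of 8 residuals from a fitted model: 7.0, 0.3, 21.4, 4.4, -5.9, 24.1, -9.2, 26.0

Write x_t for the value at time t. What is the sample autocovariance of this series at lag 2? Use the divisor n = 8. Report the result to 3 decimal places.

36.538

Mean x̄ = (7.0 + 0.3 + 21.4 + 4.4 − 5.9 + 24.1 − 9.2 + 26.0)/8 = 8.5125
Σ_{t=1}^{6}(x_t−x̄)(x_{t+2}−x̄) = 292.3047
γ_2 = 292.3047 / 8 = 36.538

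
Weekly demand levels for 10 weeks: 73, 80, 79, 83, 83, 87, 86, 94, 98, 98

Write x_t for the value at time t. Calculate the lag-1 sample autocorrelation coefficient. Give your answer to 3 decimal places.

Mean x̄ = (73 + 80 + 79 + 83 + 83 + 87 + 86 + 94 + 98 + 98)/10 = 86.1000
Numerator Σ_{t=1}^{9}(x_t−x̄)(x_{t+1}−x̄) = 386.7900
Denominator Σ(x_t−x̄)² = 624.9000
r_1 = 386.7900 / 624.9000 = 0.619

0.619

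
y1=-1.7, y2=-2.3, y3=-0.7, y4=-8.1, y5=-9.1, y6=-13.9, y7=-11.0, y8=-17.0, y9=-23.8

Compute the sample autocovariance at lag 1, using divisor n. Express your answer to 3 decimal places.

Mean ȳ = (-1.7 − 2.3 − 0.7 − 8.1 − 9.1 − 13.9 − 11.0 − 17.0 − 23.8)/9 = -9.7333
Σ_{t=1}^{8}(y_t−ȳ)(y_{t+1}−ȳ) = 256.7122
γ_1 = 256.7122 / 9 = 28.524

28.524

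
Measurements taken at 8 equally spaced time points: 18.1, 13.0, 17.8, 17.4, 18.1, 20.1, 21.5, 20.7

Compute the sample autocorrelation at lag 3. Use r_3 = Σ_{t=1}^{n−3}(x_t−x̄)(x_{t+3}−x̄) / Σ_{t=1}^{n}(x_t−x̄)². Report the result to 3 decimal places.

Mean x̄ = (18.1 + 13.0 + 17.8 + 17.4 + 18.1 + 20.1 + 21.5 + 20.7)/8 = 18.3375
Numerator Σ_{t=1}^{5}(x_t−x̄)(x_{t+3}−x̄) = -2.9830
Denominator Σ(x_t−x̄)² = 48.4588
r_3 = -2.9830 / 48.4588 = -0.062

-0.062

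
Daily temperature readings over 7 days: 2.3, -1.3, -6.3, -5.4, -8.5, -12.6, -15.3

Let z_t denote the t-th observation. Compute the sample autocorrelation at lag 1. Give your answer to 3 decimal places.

Mean z̄ = (2.3 − 1.3 − 6.3 − 5.4 − 8.5 − 12.6 − 15.3)/7 = -6.7286
Deviations from mean: 9.0286, 5.4286, 0.4286, 1.3286, -1.7714, -5.8714, -8.5714
Numerator Σ_{t=1}^{6}(z_t−z̄)(z_{t+1}−z̄) = 110.2820
Denominator Σ(z_t−z̄)² = 224.0143
r_1 = 110.2820 / 224.0143 = 0.492

0.492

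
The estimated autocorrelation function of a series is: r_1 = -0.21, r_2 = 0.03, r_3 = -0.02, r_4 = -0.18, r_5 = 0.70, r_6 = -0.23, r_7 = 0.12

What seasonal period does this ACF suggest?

The largest autocorrelation is r_5 = 0.70; the remaining lags stay at or below 0.12.
The dominant spike at lag 5 indicates a seasonal period of 5.

5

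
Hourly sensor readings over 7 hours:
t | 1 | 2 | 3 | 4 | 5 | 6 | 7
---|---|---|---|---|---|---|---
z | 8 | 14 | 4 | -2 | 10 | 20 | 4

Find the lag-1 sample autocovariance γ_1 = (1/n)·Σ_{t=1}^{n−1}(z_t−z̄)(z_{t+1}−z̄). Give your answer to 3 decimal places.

-4.257

Mean z̄ = (8 + 14 + 4 − 2 + 10 + 20 + 4)/7 = 8.2857
Σ_{t=1}^{6}(z_t−z̄)(z_{t+1}−z̄) = -29.7959
γ_1 = -29.7959 / 7 = -4.257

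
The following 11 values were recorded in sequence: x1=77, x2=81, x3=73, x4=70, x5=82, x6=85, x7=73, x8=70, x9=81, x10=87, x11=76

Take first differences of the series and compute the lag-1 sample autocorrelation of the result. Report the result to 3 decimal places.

First differences Δx: 4, -8, -3, 12, 3, -12, -3, 11, 6, -11
Mean of differences = -0.1000
Numerator Σ(Δx_t−Δx̄)(Δx_{t+1}−Δx̄) = -40.4100
Denominator Σ(Δx_t−Δx̄)² = 672.9000
r_1(Δx) = -40.4100 / 672.9000 = -0.060

-0.060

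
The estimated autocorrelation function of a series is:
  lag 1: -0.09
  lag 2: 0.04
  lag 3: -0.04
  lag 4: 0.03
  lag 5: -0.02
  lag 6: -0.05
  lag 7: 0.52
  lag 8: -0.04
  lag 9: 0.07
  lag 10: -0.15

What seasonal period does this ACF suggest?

The largest autocorrelation is r_7 = 0.52; the remaining lags stay at or below 0.07.
The dominant spike at lag 7 indicates a seasonal period of 7.

7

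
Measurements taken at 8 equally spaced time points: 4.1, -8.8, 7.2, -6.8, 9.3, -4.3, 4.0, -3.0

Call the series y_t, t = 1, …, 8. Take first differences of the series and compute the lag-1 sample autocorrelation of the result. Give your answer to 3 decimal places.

-0.881

First differences Δy: -12.9, 16.0, -14.0, 16.1, -13.6, 8.3, -7.0
Mean of differences = -1.0143
Numerator Σ(Δy_t−Δȳ)(Δy_{t+1}−Δȳ) = -1033.7859
Denominator Σ(Δy_t−Δȳ)² = 1173.2686
r_1(Δy) = -1033.7859 / 1173.2686 = -0.881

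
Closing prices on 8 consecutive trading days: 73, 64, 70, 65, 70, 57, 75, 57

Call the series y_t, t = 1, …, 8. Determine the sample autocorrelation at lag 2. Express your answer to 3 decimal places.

Mean ȳ = (73 + 64 + 70 + 65 + 70 + 57 + 75 + 57)/8 = 66.3750
Σ(y_t−ȳ)(y_{t+2}−ȳ) = (24.0156) + (3.2656) + (13.1406) + (12.8906) + (31.2656) + (87.8906) = 172.4688
Denominator Σ(y_t−ȳ)² = 327.8750
r_2 = 172.4688 / 327.8750 = 0.526

0.526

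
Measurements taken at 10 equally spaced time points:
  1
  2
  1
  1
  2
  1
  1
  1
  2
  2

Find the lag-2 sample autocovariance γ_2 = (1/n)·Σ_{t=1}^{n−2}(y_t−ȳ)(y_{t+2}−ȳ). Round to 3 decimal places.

-0.072

Mean ȳ = (1 + 2 + 1 + 1 + 2 + 1 + 1 + 1 + 2 + 2)/10 = 1.4000
Σ_{t=1}^{8}(y_t−ȳ)(y_{t+2}−ȳ) = -0.7200
γ_2 = -0.7200 / 10 = -0.072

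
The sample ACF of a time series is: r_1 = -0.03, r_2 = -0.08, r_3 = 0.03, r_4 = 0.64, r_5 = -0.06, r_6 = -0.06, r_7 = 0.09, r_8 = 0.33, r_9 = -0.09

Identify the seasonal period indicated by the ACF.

4

The largest autocorrelation is r_4 = 0.64, with a weaker echo at lag 8 (0.33); the remaining lags stay at or below 0.09.
The dominant spike at lag 4 indicates a seasonal period of 4.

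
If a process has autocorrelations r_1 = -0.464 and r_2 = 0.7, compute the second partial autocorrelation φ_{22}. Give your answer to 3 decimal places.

φ_{22} = (r_2 − r_1²) / (1 − r_1²)
r_1² = (-0.464)² = 0.215296
Numerator = 0.7 − 0.2153 = 0.4847; denominator = 1 − 0.2153 = 0.7847
φ_{22} = 0.4847 / 0.7847 = 0.618

0.618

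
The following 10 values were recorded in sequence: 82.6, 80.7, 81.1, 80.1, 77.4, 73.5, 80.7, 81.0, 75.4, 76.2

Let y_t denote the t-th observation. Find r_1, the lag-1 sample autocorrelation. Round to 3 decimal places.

0.192

Mean ȳ = (82.6 + 80.7 + 81.1 + 80.1 + 77.4 + 73.5 + 80.7 + 81.0 + 75.4 + 76.2)/10 = 78.8700
Numerator Σ_{t=1}^{9}(y_t−ȳ)(y_{t+1}−ȳ) = 15.6801
Denominator Σ(y_t−ȳ)² = 81.8010
r_1 = 15.6801 / 81.8010 = 0.192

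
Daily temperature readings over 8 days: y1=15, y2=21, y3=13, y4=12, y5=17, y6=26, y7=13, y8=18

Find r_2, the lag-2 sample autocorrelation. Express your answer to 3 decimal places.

Mean ȳ = (15 + 21 + 13 + 12 + 17 + 26 + 13 + 18)/8 = 16.8750
Deviations from mean: -1.8750, 4.1250, -3.8750, -4.8750, 0.1250, 9.1250, -3.8750, 1.1250
Σ(y_t−ȳ)(y_{t+2}−ȳ) = (7.2656) + (-20.1094) + (-0.4844) + (-44.4844) + (-0.4844) + (10.2656) = -48.0313
Denominator Σ(y_t−ȳ)² = 158.8750
r_2 = -48.0313 / 158.8750 = -0.302

-0.302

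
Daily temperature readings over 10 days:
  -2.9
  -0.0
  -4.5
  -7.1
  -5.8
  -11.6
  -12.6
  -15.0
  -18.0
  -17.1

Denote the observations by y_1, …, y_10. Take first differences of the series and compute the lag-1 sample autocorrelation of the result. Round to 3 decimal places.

First differences Δy: 2.9, -4.5, -2.6, 1.3, -5.8, -1.0, -2.4, -3.0, 0.9
Mean of differences = -1.5778
Numerator Σ(Δy_t−Δȳ)(Δy_{t+1}−Δȳ) = -30.4594
Denominator Σ(Δy_t−Δȳ)² = 64.9156
r_1(Δy) = -30.4594 / 64.9156 = -0.469

-0.469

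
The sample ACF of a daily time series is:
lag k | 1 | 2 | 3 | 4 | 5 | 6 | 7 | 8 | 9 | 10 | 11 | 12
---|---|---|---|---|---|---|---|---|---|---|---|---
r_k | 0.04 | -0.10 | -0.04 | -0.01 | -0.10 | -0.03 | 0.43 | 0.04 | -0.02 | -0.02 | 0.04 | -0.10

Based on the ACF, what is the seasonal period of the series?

The largest autocorrelation is r_7 = 0.43; the remaining lags stay at or below 0.04.
The dominant spike at lag 7 indicates a seasonal period of 7.

7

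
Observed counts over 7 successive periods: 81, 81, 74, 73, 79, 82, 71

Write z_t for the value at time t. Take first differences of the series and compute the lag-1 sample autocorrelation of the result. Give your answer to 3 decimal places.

First differences Δz: 0, -7, -1, 6, 3, -11
Mean of differences = -1.6667
Numerator Σ(Δz_t−Δz̄)(Δz_{t+1}−Δz̄) = -15.1111
Denominator Σ(Δz_t−Δz̄)² = 199.3333
r_1(Δz) = -15.1111 / 199.3333 = -0.076

-0.076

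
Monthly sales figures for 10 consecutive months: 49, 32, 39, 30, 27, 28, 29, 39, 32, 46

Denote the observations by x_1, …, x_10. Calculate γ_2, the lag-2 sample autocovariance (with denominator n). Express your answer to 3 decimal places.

Mean x̄ = (49 + 32 + 39 + 30 + 27 + 28 + 29 + 39 + 32 + 46)/10 = 35.1000
Σ_{t=1}^{8}(x_t−x̄)(x_{t+2}−x̄) = 157.7800
γ_2 = 157.7800 / 10 = 15.778

15.778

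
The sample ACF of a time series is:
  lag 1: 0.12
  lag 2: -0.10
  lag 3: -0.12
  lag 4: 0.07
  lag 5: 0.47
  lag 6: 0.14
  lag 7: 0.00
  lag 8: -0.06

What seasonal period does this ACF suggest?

5

The largest autocorrelation is r_5 = 0.47; the remaining lags stay at or below 0.14.
The dominant spike at lag 5 indicates a seasonal period of 5.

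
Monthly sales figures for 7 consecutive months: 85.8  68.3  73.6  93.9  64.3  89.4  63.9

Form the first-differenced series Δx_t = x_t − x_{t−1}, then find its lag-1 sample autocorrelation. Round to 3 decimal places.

-0.675

First differences Δx: -17.5, 5.3, 20.3, -29.6, 25.1, -25.5
Mean of differences = -3.6500
Numerator Σ(Δx_t−Δx̄)(Δx_{t+1}−Δx̄) = -1905.3575
Denominator Σ(Δx_t−Δx̄)² = 2822.9150
r_1(Δx) = -1905.3575 / 2822.9150 = -0.675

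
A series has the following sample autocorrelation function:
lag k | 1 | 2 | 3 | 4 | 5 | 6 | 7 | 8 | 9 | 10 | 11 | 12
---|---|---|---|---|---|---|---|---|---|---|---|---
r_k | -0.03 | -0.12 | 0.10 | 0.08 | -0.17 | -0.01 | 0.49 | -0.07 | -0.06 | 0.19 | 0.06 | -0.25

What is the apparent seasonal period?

The largest autocorrelation is r_7 = 0.49; the remaining lags stay at or below 0.19.
The dominant spike at lag 7 indicates a seasonal period of 7.

7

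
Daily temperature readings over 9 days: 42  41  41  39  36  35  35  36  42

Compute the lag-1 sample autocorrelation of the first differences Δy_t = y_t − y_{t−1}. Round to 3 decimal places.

First differences Δy: -1, 0, -2, -3, -1, 0, 1, 6
Mean of differences = 0.0000
Numerator Σ(Δy_t−Δȳ)(Δy_{t+1}−Δȳ) = 15.0000
Denominator Σ(Δy_t−Δȳ)² = 52.0000
r_1(Δy) = 15.0000 / 52.0000 = 0.288

0.288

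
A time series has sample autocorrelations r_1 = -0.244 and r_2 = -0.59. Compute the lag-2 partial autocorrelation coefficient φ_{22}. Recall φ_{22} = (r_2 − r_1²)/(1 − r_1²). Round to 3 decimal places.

φ_{22} = (r_2 − r_1²) / (1 − r_1²)
r_1² = (-0.244)² = 0.059536
Numerator = -0.59 − 0.0595 = -0.6495; denominator = 1 − 0.0595 = 0.9405
φ_{22} = -0.6495 / 0.9405 = -0.691

-0.691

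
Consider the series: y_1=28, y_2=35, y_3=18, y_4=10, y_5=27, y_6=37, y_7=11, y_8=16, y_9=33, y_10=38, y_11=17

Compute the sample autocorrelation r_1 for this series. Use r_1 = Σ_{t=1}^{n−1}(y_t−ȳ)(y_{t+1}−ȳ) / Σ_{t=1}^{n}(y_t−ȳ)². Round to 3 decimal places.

-0.050

Mean ȳ = (28 + 35 + 18 + 10 + 27 + 37 + 11 + 16 + 33 + 38 + 17)/11 = 24.5455
Numerator Σ_{t=1}^{10}(y_t−ȳ)(y_{t+1}−ȳ) = -55.2066
Denominator Σ(y_t−ȳ)² = 1102.7273
r_1 = -55.2066 / 1102.7273 = -0.050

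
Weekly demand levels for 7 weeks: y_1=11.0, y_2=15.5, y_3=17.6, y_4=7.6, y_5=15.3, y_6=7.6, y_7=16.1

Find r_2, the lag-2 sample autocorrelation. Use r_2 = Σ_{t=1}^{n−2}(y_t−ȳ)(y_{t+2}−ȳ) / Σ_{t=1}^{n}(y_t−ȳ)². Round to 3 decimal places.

0.232

Mean ȳ = (11.0 + 15.5 + 17.6 + 7.6 + 15.3 + 7.6 + 16.1)/7 = 12.9571
Deviations from mean: -1.9571, 2.5429, 4.6429, -5.3571, 2.3429, -5.3571, 3.1429
Numerator Σ_{t=1}^{5}(y_t−ȳ)(y_{t+2}−ȳ) = 24.2306
Denominator Σ(y_t−ȳ)² = 104.6171
r_2 = 24.2306 / 104.6171 = 0.232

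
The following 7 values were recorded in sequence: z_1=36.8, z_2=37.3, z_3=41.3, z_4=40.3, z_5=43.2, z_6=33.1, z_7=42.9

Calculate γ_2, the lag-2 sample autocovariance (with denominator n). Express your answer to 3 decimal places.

Mean z̄ = (36.8 + 37.3 + 41.3 + 40.3 + 43.2 + 33.1 + 42.9)/7 = 39.2714
Σ_{t=1}^{5}(z_t−z̄)(z_{t+2}−z̄) = 8.8355
γ_2 = 8.8355 / 7 = 1.262

1.262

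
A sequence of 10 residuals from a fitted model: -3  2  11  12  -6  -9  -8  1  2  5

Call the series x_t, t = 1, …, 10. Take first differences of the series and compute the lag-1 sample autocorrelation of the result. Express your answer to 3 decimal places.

0.204

First differences Δx: 5, 9, 1, -18, -3, 1, 9, 1, 3
Mean of differences = 0.8889
Numerator Σ(Δx_t−Δx̄)(Δx_{t+1}−Δx̄) = 107.2099
Denominator Σ(Δx_t−Δx̄)² = 524.8889
r_1(Δx) = 107.2099 / 524.8889 = 0.204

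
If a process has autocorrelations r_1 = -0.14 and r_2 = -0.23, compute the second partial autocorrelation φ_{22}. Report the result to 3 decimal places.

φ_{22} = (r_2 − r_1²) / (1 − r_1²)
r_1² = (-0.14)² = 0.0196
Numerator = -0.23 − 0.0196 = -0.2496; denominator = 1 − 0.0196 = 0.9804
φ_{22} = -0.2496 / 0.9804 = -0.255

-0.255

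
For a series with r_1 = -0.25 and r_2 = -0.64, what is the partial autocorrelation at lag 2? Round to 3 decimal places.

-0.749

φ_{22} = (r_2 − r_1²) / (1 − r_1²)
r_1² = (-0.25)² = 0.0625
Numerator = -0.64 − 0.0625 = -0.7025; denominator = 1 − 0.0625 = 0.9375
φ_{22} = -0.7025 / 0.9375 = -0.749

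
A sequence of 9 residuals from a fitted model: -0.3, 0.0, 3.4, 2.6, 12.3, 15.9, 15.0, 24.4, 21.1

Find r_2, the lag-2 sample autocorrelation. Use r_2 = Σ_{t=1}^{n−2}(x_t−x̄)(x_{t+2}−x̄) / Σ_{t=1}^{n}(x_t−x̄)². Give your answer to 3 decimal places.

Mean x̄ = (-0.3 + 0.0 + 3.4 + 2.6 + 12.3 + 15.9 + 15.0 + 24.4 + 21.1)/9 = 10.4889
Σ(x_t−x̄)(x_{t+2}−x̄) = (76.4812) + (82.7457) + (-12.8388) + (-42.6877) + (8.1701) + (75.2746) + (47.8679) = 235.0131
Denominator Σ(x_t−x̄)² = 697.9289
r_2 = 235.0131 / 697.9289 = 0.337

0.337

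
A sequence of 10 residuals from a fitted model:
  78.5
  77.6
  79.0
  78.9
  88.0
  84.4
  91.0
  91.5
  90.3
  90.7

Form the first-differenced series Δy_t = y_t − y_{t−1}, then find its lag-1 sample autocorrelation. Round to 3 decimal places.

First differences Δy: -0.9, 1.4, -0.1, 9.1, -3.6, 6.6, 0.5, -1.2, 0.4
Mean of differences = 1.3556
Numerator Σ(Δy_t−Δȳ)(Δy_{t+1}−Δȳ) = -75.6631
Denominator Σ(Δy_t−Δȳ)² = 127.4222
r_1(Δy) = -75.6631 / 127.4222 = -0.594

-0.594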